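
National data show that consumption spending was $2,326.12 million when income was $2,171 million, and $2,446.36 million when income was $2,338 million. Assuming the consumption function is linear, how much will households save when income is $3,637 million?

MPC = (2446.36 − 2326.12)/(2338 − 2171) = 120.24/167 = 0.72
a = 2326.12 − 0.72(2171) = 2326.12 − 1563.12 = 763
C = 763 + 0.72(3637) = 3381.64
S = 3637 − 3381.64 = 255.36

S = 255.36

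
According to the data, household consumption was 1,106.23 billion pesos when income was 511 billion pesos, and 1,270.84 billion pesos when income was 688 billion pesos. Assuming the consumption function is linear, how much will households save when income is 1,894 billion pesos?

MPC = (1270.84 − 1106.23)/(688 − 511) = 164.61/177 = 0.93
a = 1106.23 − 0.93(511) = 1106.23 − 475.23 = 631
C = 631 + 0.93(1894) = 2392.42
S = 1894 − 2392.42 = -498.42

S = -498.42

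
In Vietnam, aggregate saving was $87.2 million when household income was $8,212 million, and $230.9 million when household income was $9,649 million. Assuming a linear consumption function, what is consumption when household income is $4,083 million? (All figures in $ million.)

C = 4408.7

MPS = ΔS/ΔY = (230.9 − 87.2)/(9649 − 8212) = 143.7/1437 = 0.1
MPC = 1 − MPS = 0.9
Autonomous saving = 87.2 − 0.1(8212) = -734, so a = 734
C = 734 + 0.9(4083) = 734 + 3674.7 = 4408.7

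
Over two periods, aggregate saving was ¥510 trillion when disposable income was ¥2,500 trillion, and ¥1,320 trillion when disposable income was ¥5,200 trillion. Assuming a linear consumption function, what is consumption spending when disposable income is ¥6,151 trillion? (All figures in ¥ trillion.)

MPS = ΔS/ΔY = (1320 − 510)/(5200 − 2500) = 810/2700 = 0.3
MPC = 1 − MPS = 0.7
Autonomous saving = 510 − 0.3(2500) = -240, so a = 240
C = 240 + 0.7(6151) = 240 + 4305.7 = 4545.7

C = 4545.7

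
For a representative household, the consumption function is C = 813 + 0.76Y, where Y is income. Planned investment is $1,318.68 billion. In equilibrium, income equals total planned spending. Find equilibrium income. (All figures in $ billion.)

Y = C + I = 813 + 0.76Y + 1318.68
Y − 0.76Y = 2131.68
0.24Y = 2131.68, so Y = 2131.68/0.24 = 8882

Y = 8882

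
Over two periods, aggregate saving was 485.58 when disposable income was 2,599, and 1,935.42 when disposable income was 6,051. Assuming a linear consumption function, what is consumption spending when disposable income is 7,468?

C = 4937.44

MPS = ΔS/ΔY = (1935.42 − 485.58)/(6051 − 2599) = 1449.84/3452 = 0.42
MPC = 1 − MPS = 0.58
Autonomous saving = 485.58 − 0.42(2599) = -606, so a = 606
C = 606 + 0.58(7468) = 606 + 4331.44 = 4937.44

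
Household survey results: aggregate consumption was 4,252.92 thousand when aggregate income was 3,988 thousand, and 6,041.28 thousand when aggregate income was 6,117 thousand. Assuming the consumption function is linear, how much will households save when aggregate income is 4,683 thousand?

MPC = (6041.28 − 4252.92)/(6117 − 3988) = 1788.36/2129 = 0.84
a = 4252.92 − 0.84(3988) = 4252.92 − 3349.92 = 903
C = 903 + 0.84(4683) = 4836.72
S = 4683 − 4836.72 = -153.72

S = -153.72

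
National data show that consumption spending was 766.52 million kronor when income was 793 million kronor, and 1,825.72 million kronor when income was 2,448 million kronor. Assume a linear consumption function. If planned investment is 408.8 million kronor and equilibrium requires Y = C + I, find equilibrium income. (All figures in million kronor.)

Y = 1855

MPC = (1825.72 − 766.52)/(2448 − 793) = 1059.2/1655 = 0.64
a = 766.52 − 0.64(793) = 259
Equilibrium: Y = 259 + 0.64Y + 408.8
0.36Y = 667.8, so Y = 667.8/0.36 = 1855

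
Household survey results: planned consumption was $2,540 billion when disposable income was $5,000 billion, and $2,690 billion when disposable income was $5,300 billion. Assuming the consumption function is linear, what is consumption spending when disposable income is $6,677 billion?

C = 3378.5

MPC = (2690 − 2540)/(5300 − 5000) = 150/300 = 0.5
a = 2540 − 0.5(5000) = 2540 − 2500 = 40
C = 40 + 0.5(6677) = 40 + 3338.5 = 3378.5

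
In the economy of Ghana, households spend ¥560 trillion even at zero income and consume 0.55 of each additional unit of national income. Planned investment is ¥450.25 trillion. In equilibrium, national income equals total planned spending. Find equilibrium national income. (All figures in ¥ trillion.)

Y = C + I = 560 + 0.55Y + 450.25
Y − 0.55Y = 1010.25
0.45Y = 1010.25, so Y = 1010.25/0.45 = 2245

Y = 2245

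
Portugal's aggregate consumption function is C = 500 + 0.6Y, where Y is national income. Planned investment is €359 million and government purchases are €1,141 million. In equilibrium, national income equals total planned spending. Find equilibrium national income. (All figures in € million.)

Y = C + I + G = 500 + 0.6Y + 359 + 1141
Y − 0.6Y = 2000
0.4Y = 2000, so Y = 2000/0.4 = 5000

Y = 5000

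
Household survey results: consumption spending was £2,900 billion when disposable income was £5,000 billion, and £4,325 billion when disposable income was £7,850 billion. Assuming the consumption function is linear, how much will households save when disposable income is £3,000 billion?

S = 1100

MPC = (4325 − 2900)/(7850 − 5000) = 1425/2850 = 0.5
a = 2900 − 0.5(5000) = 2900 − 2500 = 400
C = 400 + 0.5(3000) = 1900
S = 3000 − 1900 = 1100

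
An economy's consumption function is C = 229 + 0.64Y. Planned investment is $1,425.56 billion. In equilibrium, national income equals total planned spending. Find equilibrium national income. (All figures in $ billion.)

Y = 4596

Y = C + I = 229 + 0.64Y + 1425.56
Y − 0.64Y = 1654.56
0.36Y = 1654.56, so Y = 1654.56/0.36 = 4596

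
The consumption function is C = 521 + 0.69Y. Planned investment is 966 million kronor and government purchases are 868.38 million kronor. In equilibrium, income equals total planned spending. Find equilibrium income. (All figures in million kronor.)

Y = 7598

Y = C + I + G = 521 + 0.69Y + 966 + 868.38
Y − 0.69Y = 2355.38
0.31Y = 2355.38, so Y = 2355.38/0.31 = 7598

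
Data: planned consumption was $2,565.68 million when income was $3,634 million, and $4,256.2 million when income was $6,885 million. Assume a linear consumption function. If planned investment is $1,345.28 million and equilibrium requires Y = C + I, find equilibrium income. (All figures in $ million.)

MPC = (4256.2 − 2565.68)/(6885 − 3634) = 1690.52/3251 = 0.52
a = 2565.68 − 0.52(3634) = 676
Equilibrium: Y = 676 + 0.52Y + 1345.28
0.48Y = 2021.28, so Y = 2021.28/0.48 = 4211

Y = 4211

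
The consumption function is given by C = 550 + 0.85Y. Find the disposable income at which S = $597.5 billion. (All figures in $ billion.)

S = Y − C = -550 + 0.15Y
-550 + 0.15Y = 597.5, so 0.15Y = 1147.5 and Y = 7650

Y = 7650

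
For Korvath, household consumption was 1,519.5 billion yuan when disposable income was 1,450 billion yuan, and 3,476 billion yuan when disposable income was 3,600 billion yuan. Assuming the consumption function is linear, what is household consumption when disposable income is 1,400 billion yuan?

C = 1474

MPC = (3476 − 1519.5)/(3600 − 1450) = 1956.5/2150 = 0.91
a = 1519.5 − 0.91(1450) = 1519.5 − 1319.5 = 200
C = 200 + 0.91(1400) = 200 + 1274 = 1474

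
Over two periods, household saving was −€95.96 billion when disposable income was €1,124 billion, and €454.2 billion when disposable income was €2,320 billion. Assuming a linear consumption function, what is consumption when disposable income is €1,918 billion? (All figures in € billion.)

MPS = ΔS/ΔY = (454.2 − (-95.96))/(2320 − 1124) = 550.16/1196 = 0.46
MPC = 1 − MPS = 0.54
Autonomous saving = -95.96 − 0.46(1124) = -613, so a = 613
C = 613 + 0.54(1918) = 613 + 1035.72 = 1648.72

C = 1648.72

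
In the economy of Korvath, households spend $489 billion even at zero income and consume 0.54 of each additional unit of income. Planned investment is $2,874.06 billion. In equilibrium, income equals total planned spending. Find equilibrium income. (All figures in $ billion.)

Y = C + I = 489 + 0.54Y + 2874.06
Y − 0.54Y = 3363.06
0.46Y = 3363.06, so Y = 3363.06/0.46 = 7311

Y = 7311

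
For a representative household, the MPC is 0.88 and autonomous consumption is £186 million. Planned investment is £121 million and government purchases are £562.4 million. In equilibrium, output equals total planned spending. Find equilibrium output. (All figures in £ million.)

Y = 7245

Y = C + I + G = 186 + 0.88Y + 121 + 562.4
Y − 0.88Y = 869.4
0.12Y = 869.4, so Y = 869.4/0.12 = 7245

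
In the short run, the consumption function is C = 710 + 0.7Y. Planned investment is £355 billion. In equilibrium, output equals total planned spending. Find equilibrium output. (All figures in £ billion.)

Y = 3550

Y = C + I = 710 + 0.7Y + 355
Y − 0.7Y = 1065
0.3Y = 1065, so Y = 1065/0.3 = 3550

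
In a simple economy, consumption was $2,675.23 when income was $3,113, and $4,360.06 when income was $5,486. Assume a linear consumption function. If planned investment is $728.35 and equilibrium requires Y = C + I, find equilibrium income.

Y = 4115

MPC = (4360.06 − 2675.23)/(5486 − 3113) = 1684.83/2373 = 0.71
a = 2675.23 − 0.71(3113) = 465
Equilibrium: Y = 465 + 0.71Y + 728.35
0.29Y = 1193.35, so Y = 1193.35/0.29 = 4115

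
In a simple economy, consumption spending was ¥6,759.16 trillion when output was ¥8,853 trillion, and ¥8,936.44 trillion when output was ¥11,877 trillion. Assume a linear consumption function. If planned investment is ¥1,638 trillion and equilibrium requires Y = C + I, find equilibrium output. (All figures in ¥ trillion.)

Y = 7225

MPC = (8936.44 − 6759.16)/(11877 − 8853) = 2177.28/3024 = 0.72
a = 6759.16 − 0.72(8853) = 385
Equilibrium: Y = 385 + 0.72Y + 1638
0.28Y = 2023, so Y = 2023/0.28 = 7225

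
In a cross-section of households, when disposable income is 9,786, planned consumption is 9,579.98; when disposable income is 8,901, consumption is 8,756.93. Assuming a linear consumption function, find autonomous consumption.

a = 479

MPC = ΔC/ΔY = (9579.98 − 8756.93)/(9786 − 8901) = 823.05/885 = 0.93
a = C − MPC·Y = 8756.93 − 0.93(8901) = 8756.93 − 8277.93 = 479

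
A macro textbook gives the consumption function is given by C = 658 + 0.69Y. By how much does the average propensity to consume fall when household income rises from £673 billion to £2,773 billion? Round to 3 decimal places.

ΔAPC = 0.740

At Y = 673: C = 658 + 0.69(673) = 1122.37, APC = 1122.37/673 = 1.6677
At Y = 2773: C = 2571.37, APC = 2571.37/2773 = 0.9273
Fall in APC = 1.6677 − 0.9273 = 0.7404 ≈ 0.740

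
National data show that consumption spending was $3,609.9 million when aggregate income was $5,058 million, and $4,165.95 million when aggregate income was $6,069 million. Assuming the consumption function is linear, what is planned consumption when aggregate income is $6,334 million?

MPC = (4165.95 − 3609.9)/(6069 − 5058) = 556.05/1011 = 0.55
a = 3609.9 − 0.55(5058) = 3609.9 − 2781.9 = 828
C = 828 + 0.55(6334) = 828 + 3483.7 = 4311.7

C = 4311.7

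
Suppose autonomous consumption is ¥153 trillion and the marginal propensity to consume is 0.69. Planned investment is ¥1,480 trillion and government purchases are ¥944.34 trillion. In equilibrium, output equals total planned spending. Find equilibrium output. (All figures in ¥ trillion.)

Y = 8314

Y = C + I + G = 153 + 0.69Y + 1480 + 944.34
Y − 0.69Y = 2577.34
0.31Y = 2577.34, so Y = 2577.34/0.31 = 8314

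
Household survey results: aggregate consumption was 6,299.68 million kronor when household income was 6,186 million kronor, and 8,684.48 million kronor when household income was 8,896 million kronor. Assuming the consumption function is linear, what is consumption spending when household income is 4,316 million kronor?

MPC = (8684.48 − 6299.68)/(8896 − 6186) = 2384.8/2710 = 0.88
a = 6299.68 − 0.88(6186) = 6299.68 − 5443.68 = 856
C = 856 + 0.88(4316) = 856 + 3798.08 = 4654.08

C = 4654.08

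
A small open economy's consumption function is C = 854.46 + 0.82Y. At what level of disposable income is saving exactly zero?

At break-even, C = Y: 854.46 + 0.82Y = Y
0.18Y = 854.46, so Y = 854.46/0.18 = 4747

Y = 4747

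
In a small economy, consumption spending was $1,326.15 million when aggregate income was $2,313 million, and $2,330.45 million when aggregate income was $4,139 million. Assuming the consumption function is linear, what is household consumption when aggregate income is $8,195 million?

C = 4561.25

MPC = (2330.45 − 1326.15)/(4139 − 2313) = 1004.3/1826 = 0.55
a = 1326.15 − 0.55(2313) = 1326.15 − 1272.15 = 54
C = 54 + 0.55(8195) = 54 + 4507.25 = 4561.25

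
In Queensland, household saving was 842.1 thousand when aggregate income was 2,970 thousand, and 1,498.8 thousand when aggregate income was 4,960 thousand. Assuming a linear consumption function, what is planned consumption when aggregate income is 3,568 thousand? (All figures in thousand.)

C = 2528.56

MPS = ΔS/ΔY = (1498.8 − 842.1)/(4960 − 2970) = 656.7/1990 = 0.33
MPC = 1 − MPS = 0.67
Autonomous saving = 842.1 − 0.33(2970) = -138, so a = 138
C = 138 + 0.67(3568) = 138 + 2390.56 = 2528.56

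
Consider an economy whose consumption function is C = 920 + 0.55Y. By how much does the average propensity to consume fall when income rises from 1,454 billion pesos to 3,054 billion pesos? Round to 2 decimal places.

ΔAPC = 0.33

At Y = 1454: C = 920 + 0.55(1454) = 1719.7, APC = 1719.7/1454 = 1.183
At Y = 3054: C = 2599.7, APC = 2599.7/3054 = 0.851
Fall in APC = 1.183 − 0.851 = 0.332 ≈ 0.33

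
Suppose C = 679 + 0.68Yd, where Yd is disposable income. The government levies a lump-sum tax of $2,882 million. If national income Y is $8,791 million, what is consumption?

C = 4697.12

Yd = Y − T = 8791 − 2882 = 5909
C = 679 + 0.68(5909) = 679 + 4018.12 = 4697.12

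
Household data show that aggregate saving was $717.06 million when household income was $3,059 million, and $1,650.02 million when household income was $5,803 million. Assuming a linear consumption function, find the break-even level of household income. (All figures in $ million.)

MPS = ΔS/ΔY = (1650.02 − 717.06)/(5803 − 3059) = 932.96/2744 = 0.34
MPC = 1 − MPS = 0.66
From S(3059) = 717.06: −a + 0.34(3059) = 717.06, so a = 1040.06 − 717.06 = 323
Break-even (S = 0): Y = a/MPS = 323/0.34 = 950

Y = 950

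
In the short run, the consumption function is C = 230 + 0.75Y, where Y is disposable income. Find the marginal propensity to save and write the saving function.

MPS = 1 − MPC = 1 − 0.75 = 0.25
S = Y − C = -230 + 0.25Y

MPS = 0.25; S = -230 + 0.25Y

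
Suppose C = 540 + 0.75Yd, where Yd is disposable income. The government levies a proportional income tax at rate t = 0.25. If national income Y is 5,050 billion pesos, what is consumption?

C = 3380.625

Yd = (1 − 0.25)(5050) = 0.75(5050) = 3787.5
C = 540 + 0.75(3787.5) = 540 + 2840.625 = 3380.625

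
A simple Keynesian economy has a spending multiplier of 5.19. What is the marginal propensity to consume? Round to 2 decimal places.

k = 1/(1 − MPC), so 1 − MPC = 1/k = 1/5.19 = 0.1927
MPC = 1 − 0.1927 = 0.81

MPC = 0.81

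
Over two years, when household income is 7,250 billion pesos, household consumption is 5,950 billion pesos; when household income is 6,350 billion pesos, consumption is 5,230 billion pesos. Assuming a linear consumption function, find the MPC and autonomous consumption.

MPC = 0.8; a = 150

MPC = ΔC/ΔY = (5950 − 5230)/(7250 − 6350) = 720/900 = 0.8
a = C − MPC·Y = 5230 − 0.8(6350) = 5230 − 5080 = 150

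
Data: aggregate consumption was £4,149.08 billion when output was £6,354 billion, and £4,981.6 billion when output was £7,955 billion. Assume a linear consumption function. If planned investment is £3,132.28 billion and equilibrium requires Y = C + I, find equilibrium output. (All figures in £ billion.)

Y = 8286

MPC = (4981.6 − 4149.08)/(7955 − 6354) = 832.52/1601 = 0.52
a = 4149.08 − 0.52(6354) = 845
Equilibrium: Y = 845 + 0.52Y + 3132.28
0.48Y = 3977.28, so Y = 3977.28/0.48 = 8286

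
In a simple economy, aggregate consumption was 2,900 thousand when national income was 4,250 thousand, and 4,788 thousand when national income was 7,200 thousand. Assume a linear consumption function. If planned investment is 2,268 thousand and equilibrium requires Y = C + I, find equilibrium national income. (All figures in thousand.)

Y = 6800

MPC = (4788 − 2900)/(7200 − 4250) = 1888/2950 = 0.64
a = 2900 − 0.64(4250) = 180
Equilibrium: Y = 180 + 0.64Y + 2268
0.36Y = 2448, so Y = 2448/0.36 = 6800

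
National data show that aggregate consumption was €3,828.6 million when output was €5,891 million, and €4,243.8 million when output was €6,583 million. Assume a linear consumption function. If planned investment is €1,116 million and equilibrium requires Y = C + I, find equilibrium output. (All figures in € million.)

MPC = (4243.8 − 3828.6)/(6583 − 5891) = 415.2/692 = 0.6
a = 3828.6 − 0.6(5891) = 294
Equilibrium: Y = 294 + 0.6Y + 1116
0.4Y = 1410, so Y = 1410/0.4 = 3525

Y = 3525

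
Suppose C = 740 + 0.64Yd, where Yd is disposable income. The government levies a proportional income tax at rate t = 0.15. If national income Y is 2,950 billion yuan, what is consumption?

C = 2344.8

Yd = (1 − 0.15)(2950) = 0.85(2950) = 2507.5
C = 740 + 0.64(2507.5) = 740 + 1604.8 = 2344.8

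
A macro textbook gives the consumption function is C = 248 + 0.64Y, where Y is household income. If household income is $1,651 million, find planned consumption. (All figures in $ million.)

C = 248 + 0.64(1651) = 248 + 1056.64 = 1304.64

C = 1304.64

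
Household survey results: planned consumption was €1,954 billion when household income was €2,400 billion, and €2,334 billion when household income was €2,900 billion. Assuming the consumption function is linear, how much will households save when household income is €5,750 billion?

S = 1250

MPC = (2334 − 1954)/(2900 − 2400) = 380/500 = 0.76
a = 1954 − 0.76(2400) = 1954 − 1824 = 130
C = 130 + 0.76(5750) = 4500
S = 5750 − 4500 = 1250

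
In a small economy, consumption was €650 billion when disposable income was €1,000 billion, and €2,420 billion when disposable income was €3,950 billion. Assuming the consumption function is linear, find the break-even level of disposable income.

Y = 125

MPC = (2420 − 650)/(3950 − 1000) = 1770/2950 = 0.6
a = 650 − 0.6(1000) = 650 − 600 = 50
Break-even: Y = a/(1−MPC) = 50/0.4 = 125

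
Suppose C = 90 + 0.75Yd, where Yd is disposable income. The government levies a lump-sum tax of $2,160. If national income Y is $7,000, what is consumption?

Yd = Y − T = 7000 − 2160 = 4840
C = 90 + 0.75(4840) = 90 + 3630 = 3720

C = 3720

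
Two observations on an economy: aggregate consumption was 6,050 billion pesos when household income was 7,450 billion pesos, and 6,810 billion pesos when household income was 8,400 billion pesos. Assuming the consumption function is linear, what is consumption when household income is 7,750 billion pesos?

MPC = (6810 − 6050)/(8400 − 7450) = 760/950 = 0.8
a = 6050 − 0.8(7450) = 6050 − 5960 = 90
C = 90 + 0.8(7750) = 90 + 6200 = 6290

C = 6290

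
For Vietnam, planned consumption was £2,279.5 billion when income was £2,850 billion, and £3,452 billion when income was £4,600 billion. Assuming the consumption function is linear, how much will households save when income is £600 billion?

MPC = (3452 − 2279.5)/(4600 − 2850) = 1172.5/1750 = 0.67
a = 2279.5 − 0.67(2850) = 2279.5 − 1909.5 = 370
C = 370 + 0.67(600) = 772
S = 600 − 772 = -172

S = -172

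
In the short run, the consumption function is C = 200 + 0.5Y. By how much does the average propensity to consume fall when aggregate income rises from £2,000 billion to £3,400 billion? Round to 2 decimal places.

ΔAPC = 0.04

At Y = 2000: C = 200 + 0.5(2000) = 1200, APC = 1200/2000 = 0.600
At Y = 3400: C = 1900, APC = 1900/3400 = 0.559
Fall in APC = 0.600 − 0.559 = 0.041 ≈ 0.04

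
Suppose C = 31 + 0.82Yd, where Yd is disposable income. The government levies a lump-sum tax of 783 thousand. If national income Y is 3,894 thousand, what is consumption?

C = 2582.02

Yd = Y − T = 3894 − 783 = 3111
C = 31 + 0.82(3111) = 31 + 2551.02 = 2582.02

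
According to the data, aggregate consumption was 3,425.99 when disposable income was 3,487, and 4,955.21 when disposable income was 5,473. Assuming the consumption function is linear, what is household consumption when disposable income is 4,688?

C = 4350.76

MPC = (4955.21 − 3425.99)/(5473 − 3487) = 1529.22/1986 = 0.77
a = 3425.99 − 0.77(3487) = 3425.99 − 2684.99 = 741
C = 741 + 0.77(4688) = 741 + 3609.76 = 4350.76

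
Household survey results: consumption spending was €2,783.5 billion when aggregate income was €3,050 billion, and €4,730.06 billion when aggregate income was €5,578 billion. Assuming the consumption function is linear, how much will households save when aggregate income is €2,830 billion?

MPC = (4730.06 − 2783.5)/(5578 − 3050) = 1946.56/2528 = 0.77
a = 2783.5 − 0.77(3050) = 2783.5 − 2348.5 = 435
C = 435 + 0.77(2830) = 2614.1
S = 2830 − 2614.1 = 215.9

S = 215.9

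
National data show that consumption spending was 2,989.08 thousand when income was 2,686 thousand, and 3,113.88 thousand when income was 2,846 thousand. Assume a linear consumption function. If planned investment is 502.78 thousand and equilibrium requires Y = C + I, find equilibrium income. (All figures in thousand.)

Y = 6349

MPC = (3113.88 − 2989.08)/(2846 − 2686) = 124.8/160 = 0.78
a = 2989.08 − 0.78(2686) = 894
Equilibrium: Y = 894 + 0.78Y + 502.78
0.22Y = 1396.78, so Y = 1396.78/0.22 = 6349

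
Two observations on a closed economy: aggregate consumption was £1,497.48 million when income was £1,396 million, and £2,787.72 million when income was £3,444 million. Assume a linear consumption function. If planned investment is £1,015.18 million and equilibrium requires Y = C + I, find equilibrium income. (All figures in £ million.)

MPC = (2787.72 − 1497.48)/(3444 − 1396) = 1290.24/2048 = 0.63
a = 1497.48 − 0.63(1396) = 618
Equilibrium: Y = 618 + 0.63Y + 1015.18
0.37Y = 1633.18, so Y = 1633.18/0.37 = 4414

Y = 4414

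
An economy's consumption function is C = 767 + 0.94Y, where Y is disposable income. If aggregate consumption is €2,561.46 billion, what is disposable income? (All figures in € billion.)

Y = 1909

767 + 0.94Y = 2561.46
0.94Y = 1794.46, so Y = 1794.46/0.94 = 1909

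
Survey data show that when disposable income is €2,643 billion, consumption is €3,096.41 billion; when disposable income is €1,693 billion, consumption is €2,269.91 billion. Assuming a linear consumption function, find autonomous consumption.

MPC = ΔC/ΔY = (3096.41 − 2269.91)/(2643 − 1693) = 826.5/950 = 0.87
a = C − MPC·Y = 2269.91 − 0.87(1693) = 2269.91 − 1472.91 = 797

a = 797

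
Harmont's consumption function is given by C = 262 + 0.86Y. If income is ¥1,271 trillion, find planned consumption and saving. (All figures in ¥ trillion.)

C = 1355.06; S = -84.06

C = 262 + 0.86(1271) = 262 + 1093.06 = 1355.06
S = Y − C = 1271 − 1355.06 = -84.06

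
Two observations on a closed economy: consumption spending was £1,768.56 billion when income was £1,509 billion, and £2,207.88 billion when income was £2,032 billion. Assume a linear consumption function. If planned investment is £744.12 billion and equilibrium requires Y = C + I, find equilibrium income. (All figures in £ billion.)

Y = 7782

MPC = (2207.88 − 1768.56)/(2032 − 1509) = 439.32/523 = 0.84
a = 1768.56 − 0.84(1509) = 501
Equilibrium: Y = 501 + 0.84Y + 744.12
0.16Y = 1245.12, so Y = 1245.12/0.16 = 7782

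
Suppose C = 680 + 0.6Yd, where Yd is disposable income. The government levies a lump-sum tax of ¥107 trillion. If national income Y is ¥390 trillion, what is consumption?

C = 849.8

Yd = Y − T = 390 − 107 = 283
C = 680 + 0.6(283) = 680 + 169.8 = 849.8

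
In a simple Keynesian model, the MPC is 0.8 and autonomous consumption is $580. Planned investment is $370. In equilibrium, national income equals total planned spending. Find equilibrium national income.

Y = C + I = 580 + 0.8Y + 370
Y − 0.8Y = 950
0.2Y = 950, so Y = 950/0.2 = 4750

Y = 4750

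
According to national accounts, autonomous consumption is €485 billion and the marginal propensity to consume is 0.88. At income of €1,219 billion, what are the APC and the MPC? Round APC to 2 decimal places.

APC = 1.28; MPC = 0.88

MPC = 0.88 (the slope of the consumption function)
C = 485 + 0.88(1219) = 1557.72, so APC = 1557.72/1219 = 1.28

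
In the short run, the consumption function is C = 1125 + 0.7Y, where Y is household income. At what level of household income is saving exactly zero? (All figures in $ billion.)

At break-even, C = Y: 1125 + 0.7Y = Y
0.3Y = 1125, so Y = 1125/0.3 = 3750

Y = 3750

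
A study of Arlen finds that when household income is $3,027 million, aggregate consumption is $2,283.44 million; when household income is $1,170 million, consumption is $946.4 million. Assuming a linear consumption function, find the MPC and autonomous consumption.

MPC = ΔC/ΔY = (2283.44 − 946.4)/(3027 − 1170) = 1337.04/1857 = 0.72
a = C − MPC·Y = 946.4 − 0.72(1170) = 946.4 − 842.4 = 104

MPC = 0.72; a = 104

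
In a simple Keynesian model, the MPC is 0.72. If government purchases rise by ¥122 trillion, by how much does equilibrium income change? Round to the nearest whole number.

ΔY ≈ 436

The multiplier is 1/(1 − MPC) = 1/0.28.
ΔY = 122/0.28 = 435.71 ≈ 436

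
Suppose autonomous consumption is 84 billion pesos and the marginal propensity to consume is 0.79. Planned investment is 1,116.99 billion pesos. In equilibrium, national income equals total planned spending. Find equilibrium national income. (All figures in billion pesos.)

Y = C + I = 84 + 0.79Y + 1116.99
Y − 0.79Y = 1200.99
0.21Y = 1200.99, so Y = 1200.99/0.21 = 5719

Y = 5719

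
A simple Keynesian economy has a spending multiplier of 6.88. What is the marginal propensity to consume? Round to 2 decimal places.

k = 1/(1 − MPC), so 1 − MPC = 1/k = 1/6.88 = 0.1453
MPC = 1 − 0.1453 = 0.85

MPC = 0.85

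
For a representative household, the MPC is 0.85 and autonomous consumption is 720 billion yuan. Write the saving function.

S = -720 + 0.15Y

S = Y − C = Y − (720 + 0.85Y) = -720 + (1 − 0.85)Y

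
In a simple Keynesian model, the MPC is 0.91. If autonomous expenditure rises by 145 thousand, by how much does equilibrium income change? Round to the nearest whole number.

ΔY ≈ 1611

The multiplier is 1/(1 − MPC) = 1/0.09.
ΔY = 145/0.09 = 1611.11 ≈ 1611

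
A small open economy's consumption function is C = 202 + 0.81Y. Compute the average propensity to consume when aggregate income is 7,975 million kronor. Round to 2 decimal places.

APC = 0.84

C = 202 + 0.81(7975) = 6661.75
APC = C/Y = 6661.75/7975 = 0.84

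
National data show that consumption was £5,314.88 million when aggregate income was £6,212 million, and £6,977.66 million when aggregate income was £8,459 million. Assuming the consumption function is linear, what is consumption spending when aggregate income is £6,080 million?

MPC = (6977.66 − 5314.88)/(8459 − 6212) = 1662.78/2247 = 0.74
a = 5314.88 − 0.74(6212) = 5314.88 − 4596.88 = 718
C = 718 + 0.74(6080) = 718 + 4499.2 = 5217.2

C = 5217.2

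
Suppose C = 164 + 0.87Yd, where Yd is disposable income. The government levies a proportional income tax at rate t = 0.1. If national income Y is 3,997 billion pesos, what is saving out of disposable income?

S = 303.649

Yd = (1 − 0.1)(3997) = 0.9(3997) = 3597.3
C = 164 + 0.87(3597.3) = 164 + 3129.651 = 3293.651
S = Yd − C = 3597.3 − 3293.651 = 303.649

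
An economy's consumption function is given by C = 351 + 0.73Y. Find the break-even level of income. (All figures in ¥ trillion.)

Y = 1300

At break-even, C = Y: 351 + 0.73Y = Y
0.27Y = 351, so Y = 351/0.27 = 1300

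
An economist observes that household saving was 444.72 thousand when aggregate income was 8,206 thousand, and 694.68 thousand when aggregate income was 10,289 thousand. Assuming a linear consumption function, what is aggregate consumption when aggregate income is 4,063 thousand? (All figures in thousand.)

C = 4115.44

MPS = ΔS/ΔY = (694.68 − 444.72)/(10289 − 8206) = 249.96/2083 = 0.12
MPC = 1 − MPS = 0.88
Autonomous saving = 444.72 − 0.12(8206) = -540, so a = 540
C = 540 + 0.88(4063) = 540 + 3575.44 = 4115.44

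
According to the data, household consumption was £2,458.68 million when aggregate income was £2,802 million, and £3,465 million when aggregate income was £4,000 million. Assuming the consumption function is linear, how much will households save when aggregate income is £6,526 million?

MPC = (3465 − 2458.68)/(4000 − 2802) = 1006.32/1198 = 0.84
a = 2458.68 − 0.84(2802) = 2458.68 − 2353.68 = 105
C = 105 + 0.84(6526) = 5586.84
S = 6526 − 5586.84 = 939.16

S = 939.16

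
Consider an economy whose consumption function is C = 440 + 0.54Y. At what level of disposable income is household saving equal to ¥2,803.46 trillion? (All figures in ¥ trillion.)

S = Y − C = -440 + 0.46Y
-440 + 0.46Y = 2803.46, so 0.46Y = 3243.46 and Y = 7051

Y = 7051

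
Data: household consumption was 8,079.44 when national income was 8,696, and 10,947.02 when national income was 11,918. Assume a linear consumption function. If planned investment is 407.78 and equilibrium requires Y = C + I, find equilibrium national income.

Y = 6798

MPC = (10947.02 − 8079.44)/(11918 − 8696) = 2867.58/3222 = 0.89
a = 8079.44 − 0.89(8696) = 340
Equilibrium: Y = 340 + 0.89Y + 407.78
0.11Y = 747.78, so Y = 747.78/0.11 = 6798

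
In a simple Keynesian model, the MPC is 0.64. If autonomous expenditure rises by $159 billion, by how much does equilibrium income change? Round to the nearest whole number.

The multiplier is 1/(1 − MPC) = 1/0.36.
ΔY = 159/0.36 = 441.67 ≈ 442

ΔY ≈ 442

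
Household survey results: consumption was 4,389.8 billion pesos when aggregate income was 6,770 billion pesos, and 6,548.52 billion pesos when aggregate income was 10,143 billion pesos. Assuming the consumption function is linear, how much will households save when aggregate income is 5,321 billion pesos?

S = 1858.56

MPC = (6548.52 − 4389.8)/(10143 − 6770) = 2158.72/3373 = 0.64
a = 4389.8 − 0.64(6770) = 4389.8 − 4332.8 = 57
C = 57 + 0.64(5321) = 3462.44
S = 5321 − 3462.44 = 1858.56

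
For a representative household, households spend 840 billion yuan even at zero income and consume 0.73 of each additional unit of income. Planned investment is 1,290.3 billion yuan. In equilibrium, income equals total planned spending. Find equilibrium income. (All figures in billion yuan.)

Y = 7890

Y = C + I = 840 + 0.73Y + 1290.3
Y − 0.73Y = 2130.3
0.27Y = 2130.3, so Y = 2130.3/0.27 = 7890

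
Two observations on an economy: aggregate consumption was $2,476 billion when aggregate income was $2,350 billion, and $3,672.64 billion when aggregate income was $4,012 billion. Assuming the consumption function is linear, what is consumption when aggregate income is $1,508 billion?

MPC = (3672.64 − 2476)/(4012 − 2350) = 1196.64/1662 = 0.72
a = 2476 − 0.72(2350) = 2476 − 1692 = 784
C = 784 + 0.72(1508) = 784 + 1085.76 = 1869.76

C = 1869.76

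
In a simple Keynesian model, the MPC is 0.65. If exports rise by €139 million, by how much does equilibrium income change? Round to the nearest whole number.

The multiplier is 1/(1 − MPC) = 1/0.35.
ΔY = 139/0.35 = 397.14 ≈ 397

ΔY ≈ 397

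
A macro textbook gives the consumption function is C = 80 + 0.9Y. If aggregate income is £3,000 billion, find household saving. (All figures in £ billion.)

S = 220

C = 80 + 0.9(3000) = 80 + 2700 = 2780
S = Y − C = 3000 − 2780 = 220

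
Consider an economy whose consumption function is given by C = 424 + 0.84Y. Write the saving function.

S = Y − C = Y − (424 + 0.84Y) = -424 + (1 − 0.84)Y

S = -424 + 0.16Y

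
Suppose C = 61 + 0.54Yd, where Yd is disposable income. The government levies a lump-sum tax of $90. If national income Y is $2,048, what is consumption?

Yd = Y − T = 2048 − 90 = 1958
C = 61 + 0.54(1958) = 61 + 1057.32 = 1118.32

C = 1118.32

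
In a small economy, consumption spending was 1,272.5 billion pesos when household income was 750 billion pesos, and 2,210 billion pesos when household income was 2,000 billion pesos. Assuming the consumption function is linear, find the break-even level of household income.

MPC = (2210 − 1272.5)/(2000 − 750) = 937.5/1250 = 0.75
a = 1272.5 − 0.75(750) = 1272.5 − 562.5 = 710
Break-even: Y = a/(1−MPC) = 710/0.25 = 2840

Y = 2840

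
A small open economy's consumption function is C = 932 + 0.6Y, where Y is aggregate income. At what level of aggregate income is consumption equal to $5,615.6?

Y = 7806

932 + 0.6Y = 5615.6
0.6Y = 4683.6, so Y = 4683.6/0.6 = 7806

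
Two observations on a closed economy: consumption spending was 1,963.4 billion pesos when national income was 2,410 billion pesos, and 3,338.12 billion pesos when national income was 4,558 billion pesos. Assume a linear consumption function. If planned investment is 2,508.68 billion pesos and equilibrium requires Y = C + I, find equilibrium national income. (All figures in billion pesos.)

Y = 8138

MPC = (3338.12 − 1963.4)/(4558 − 2410) = 1374.72/2148 = 0.64
a = 1963.4 − 0.64(2410) = 421
Equilibrium: Y = 421 + 0.64Y + 2508.68
0.36Y = 2929.68, so Y = 2929.68/0.36 = 8138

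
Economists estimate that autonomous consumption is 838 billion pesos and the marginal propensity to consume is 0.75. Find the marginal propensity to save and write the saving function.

MPS = 1 − MPC = 1 − 0.75 = 0.25
S = Y − C = -838 + 0.25Y

MPS = 0.25; S = -838 + 0.25Y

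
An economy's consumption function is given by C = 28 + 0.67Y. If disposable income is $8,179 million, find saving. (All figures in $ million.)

C = 28 + 0.67(8179) = 28 + 5479.93 = 5507.93
S = Y − C = 8179 − 5507.93 = 2671.07

S = 2671.07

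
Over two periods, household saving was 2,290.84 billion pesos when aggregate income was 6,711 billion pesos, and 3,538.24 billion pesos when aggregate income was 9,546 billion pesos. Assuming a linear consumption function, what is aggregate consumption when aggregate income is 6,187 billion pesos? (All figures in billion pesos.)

C = 4126.72

MPS = ΔS/ΔY = (3538.24 − 2290.84)/(9546 − 6711) = 1247.4/2835 = 0.44
MPC = 1 − MPS = 0.56
Autonomous saving = 2290.84 − 0.44(6711) = -662, so a = 662
C = 662 + 0.56(6187) = 662 + 3464.72 = 4126.72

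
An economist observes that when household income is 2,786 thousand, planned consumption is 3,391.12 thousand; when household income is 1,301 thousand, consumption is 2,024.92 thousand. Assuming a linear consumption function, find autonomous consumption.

MPC = ΔC/ΔY = (3391.12 − 2024.92)/(2786 − 1301) = 1366.2/1485 = 0.92
a = C − MPC·Y = 2024.92 − 0.92(1301) = 2024.92 − 1196.92 = 828

a = 828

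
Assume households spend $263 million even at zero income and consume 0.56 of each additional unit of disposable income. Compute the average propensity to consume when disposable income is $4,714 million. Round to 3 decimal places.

C = 263 + 0.56(4714) = 2902.84
APC = C/Y = 2902.84/4714 = 0.616

APC = 0.616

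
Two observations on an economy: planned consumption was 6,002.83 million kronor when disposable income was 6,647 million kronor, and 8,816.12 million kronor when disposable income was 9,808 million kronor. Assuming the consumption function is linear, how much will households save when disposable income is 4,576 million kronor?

MPC = (8816.12 − 6002.83)/(9808 − 6647) = 2813.29/3161 = 0.89
a = 6002.83 − 0.89(6647) = 6002.83 − 5915.83 = 87
C = 87 + 0.89(4576) = 4159.64
S = 4576 − 4159.64 = 416.36

S = 416.36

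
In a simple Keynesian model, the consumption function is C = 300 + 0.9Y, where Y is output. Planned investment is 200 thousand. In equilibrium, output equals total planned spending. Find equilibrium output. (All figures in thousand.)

Y = 5000

Y = C + I = 300 + 0.9Y + 200
Y − 0.9Y = 500
0.1Y = 500, so Y = 500/0.1 = 5000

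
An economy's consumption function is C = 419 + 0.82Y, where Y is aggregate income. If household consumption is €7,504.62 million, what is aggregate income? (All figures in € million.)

419 + 0.82Y = 7504.62
0.82Y = 7085.62, so Y = 7085.62/0.82 = 8641

Y = 8641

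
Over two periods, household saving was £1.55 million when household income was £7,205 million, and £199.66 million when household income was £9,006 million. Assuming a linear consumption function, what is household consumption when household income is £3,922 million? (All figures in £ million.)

C = 4281.58

MPS = ΔS/ΔY = (199.66 − 1.55)/(9006 − 7205) = 198.11/1801 = 0.11
MPC = 1 − MPS = 0.89
Autonomous saving = 1.55 − 0.11(7205) = -791, so a = 791
C = 791 + 0.89(3922) = 791 + 3490.58 = 4281.58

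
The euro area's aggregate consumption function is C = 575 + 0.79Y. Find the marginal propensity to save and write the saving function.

MPS = 1 − MPC = 1 − 0.79 = 0.21
S = Y − C = -575 + 0.21Y

MPS = 0.21; S = -575 + 0.21Y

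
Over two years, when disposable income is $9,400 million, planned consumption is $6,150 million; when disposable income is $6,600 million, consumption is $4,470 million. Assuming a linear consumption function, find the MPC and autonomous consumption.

MPC = ΔC/ΔY = (6150 − 4470)/(9400 − 6600) = 1680/2800 = 0.6
a = C − MPC·Y = 4470 − 0.6(6600) = 4470 − 3960 = 510

MPC = 0.6; a = 510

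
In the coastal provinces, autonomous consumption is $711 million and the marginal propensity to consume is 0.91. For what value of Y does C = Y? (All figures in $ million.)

Y = 7900

At break-even, C = Y: 711 + 0.91Y = Y
0.09Y = 711, so Y = 711/0.09 = 7900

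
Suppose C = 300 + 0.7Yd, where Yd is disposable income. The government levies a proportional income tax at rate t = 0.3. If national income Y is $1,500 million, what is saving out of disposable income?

S = 15

Yd = (1 − 0.3)(1500) = 0.7(1500) = 1050
C = 300 + 0.7(1050) = 300 + 735 = 1035
S = Yd − C = 1050 − 1035 = 15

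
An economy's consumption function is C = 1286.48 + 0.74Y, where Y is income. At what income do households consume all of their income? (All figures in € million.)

Y = 4948

At break-even, C = Y: 1286.48 + 0.74Y = Y
0.26Y = 1286.48, so Y = 1286.48/0.26 = 4948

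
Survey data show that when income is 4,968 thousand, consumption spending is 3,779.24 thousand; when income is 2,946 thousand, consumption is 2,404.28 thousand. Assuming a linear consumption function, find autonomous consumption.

MPC = ΔC/ΔY = (3779.24 − 2404.28)/(4968 − 2946) = 1374.96/2022 = 0.68
a = C − MPC·Y = 2404.28 − 0.68(2946) = 2404.28 − 2003.28 = 401

a = 401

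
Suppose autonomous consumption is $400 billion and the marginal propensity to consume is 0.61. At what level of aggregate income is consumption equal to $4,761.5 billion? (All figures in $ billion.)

400 + 0.61Y = 4761.5
0.61Y = 4361.5, so Y = 4361.5/0.61 = 7150

Y = 7150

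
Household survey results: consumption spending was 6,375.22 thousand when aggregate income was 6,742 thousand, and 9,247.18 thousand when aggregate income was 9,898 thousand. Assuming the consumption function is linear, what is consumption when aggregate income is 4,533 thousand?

MPC = (9247.18 − 6375.22)/(9898 − 6742) = 2871.96/3156 = 0.91
a = 6375.22 − 0.91(6742) = 6375.22 − 6135.22 = 240
C = 240 + 0.91(4533) = 240 + 4125.03 = 4365.03

C = 4365.03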